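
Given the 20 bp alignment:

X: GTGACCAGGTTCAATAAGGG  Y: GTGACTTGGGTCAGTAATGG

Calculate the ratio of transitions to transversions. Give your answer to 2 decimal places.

0.67

Transitions are A↔G and C↔T; transversions are all other mismatches.
Transitions: 2. Transversions: 3.
R = 2/3 = 0.666666… ≈ 0.67 (to 2 d.p.).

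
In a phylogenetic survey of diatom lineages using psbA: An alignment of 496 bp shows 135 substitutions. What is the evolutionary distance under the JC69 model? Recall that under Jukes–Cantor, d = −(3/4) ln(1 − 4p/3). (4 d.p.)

p = 135/496 ≈ 0.272177.
d = −(3/4) ln(1 − 4p/3) = −0.75 ln(1 − 0.362903) = −0.75 ln(0.637097)
  = −0.75 × (-0.450833) = 0.338125 substitutions/site.

0.3381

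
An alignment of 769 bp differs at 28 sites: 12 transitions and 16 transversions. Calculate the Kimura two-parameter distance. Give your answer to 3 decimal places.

0.037

P = 12/769 ≈ 0.015605 and Q = 16/769 ≈ 0.020806.
Under the Kimura two-parameter model, d = −½ ln(1 − 2P − Q) − ¼ ln(1 − 2Q).
1 − 2P − Q = 0.947984, giving −½ ln(0.947984) = 0.026709.
1 − 2Q = 0.958388, giving −¼ ln(0.958388) = 0.010626.
d = 0.026709 + 0.010626 = 0.037335.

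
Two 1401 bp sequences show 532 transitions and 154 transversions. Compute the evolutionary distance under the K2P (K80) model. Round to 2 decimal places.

P = 532/1401 ≈ 0.379729 and Q = 154/1401 ≈ 0.109921.
Under the Kimura two-parameter model, d = −½ ln(1 − 2P − Q) − ¼ ln(1 − 2Q).
1 − 2P − Q = 0.130621, giving −½ ln(0.130621) = 1.017728.
1 − 2Q = 0.780158, giving −¼ ln(0.780158) = 0.062065.
d = 1.017728 + 0.062065 = 1.079793.

1.08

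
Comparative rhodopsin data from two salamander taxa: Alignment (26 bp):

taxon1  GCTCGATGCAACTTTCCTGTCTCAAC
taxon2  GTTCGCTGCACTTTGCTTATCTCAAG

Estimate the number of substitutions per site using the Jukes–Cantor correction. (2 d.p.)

The sequences differ at 8 of 26 sites (2, 6, 11, 12, 15, 17, 19, 26), so p = 8/26 ≈ 0.307692.
d = −(3/4) ln(1 − 4p/3) = −0.75 ln(1 − 0.410256) = −0.75 ln(0.589744)
  = −0.75 × (-0.528067) = 0.396050 substitutions/site.

0.40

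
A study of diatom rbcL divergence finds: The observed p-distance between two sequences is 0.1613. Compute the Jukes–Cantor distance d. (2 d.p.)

d = −(3/4) ln(1 − 4p/3) = −0.75 ln(1 − 0.215067) = −0.75 ln(0.784933)
  = −0.75 × (-0.242157) = 0.181618 substitutions/site.

0.18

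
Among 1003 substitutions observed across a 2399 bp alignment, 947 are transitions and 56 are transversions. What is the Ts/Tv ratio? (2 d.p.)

16.91

R = 947/56 = 16.910714… ≈ 16.91 (to 2 d.p.).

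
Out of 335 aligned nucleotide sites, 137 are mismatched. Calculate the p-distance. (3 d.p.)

p = 137/335 = 0.408955… ≈ 0.409 (to 3 d.p.).

0.409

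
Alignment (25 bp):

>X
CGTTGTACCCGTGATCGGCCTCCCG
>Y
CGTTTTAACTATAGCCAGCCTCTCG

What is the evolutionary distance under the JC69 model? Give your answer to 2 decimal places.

The sequences differ at 9 of 25 sites (5, 8, 10, 11, 13, 14, 15, 17, 23), so p = 9/25 = 0.36.
d = −(3/4) ln(1 − 4p/3) = −0.75 ln(1 − 0.48) = −0.75 ln(0.52)
  = −0.75 × (-0.653926) = 0.490445 substitutions/site.

0.49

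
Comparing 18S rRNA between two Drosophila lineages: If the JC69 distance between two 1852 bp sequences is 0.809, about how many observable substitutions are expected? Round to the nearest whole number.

917

Invert JC69: p = (3/4)(1 − e^(−4d/3)) = 0.75 × (1 − e^(-1.078667)) = 0.75 × (1 − 0.340049) = 0.494963.
Expected differing sites = pL ≈ 0.494963 × 1852 = 916.671476 ≈ 917.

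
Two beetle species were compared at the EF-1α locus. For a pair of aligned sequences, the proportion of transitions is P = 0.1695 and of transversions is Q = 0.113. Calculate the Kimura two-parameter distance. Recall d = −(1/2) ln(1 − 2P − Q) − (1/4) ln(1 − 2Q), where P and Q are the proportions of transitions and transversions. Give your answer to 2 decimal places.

Under the Kimura two-parameter model, d = −½ ln(1 − 2P − Q) − ¼ ln(1 − 2Q).
1 − 2P − Q = 0.548, giving −½ ln(0.548) = 0.300740.
1 − 2Q = 0.774, giving −¼ ln(0.774) = 0.064046.
d = 0.300740 + 0.064046 = 0.364786.

0.36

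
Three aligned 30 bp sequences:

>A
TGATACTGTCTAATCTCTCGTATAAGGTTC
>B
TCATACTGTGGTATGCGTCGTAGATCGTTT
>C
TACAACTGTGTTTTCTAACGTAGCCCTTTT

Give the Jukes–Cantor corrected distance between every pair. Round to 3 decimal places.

A–B: 11/30 sites differ → p ≈ 0.366667, d = −0.75 ln(1 − 0.488889) = 0.503376 ≈ 0.503.
A–C: 14/30 sites differ → p ≈ 0.466667, d = −0.75 ln(1 − 0.622223) = 0.730088 ≈ 0.730.
B–C: 12/30 sites differ → p = 0.4, d = −0.75 ln(1 − 0.533333) = 0.571605 ≈ 0.572.

d(A,B) = 0.503, d(A,C) = 0.730, d(B,C) = 0.572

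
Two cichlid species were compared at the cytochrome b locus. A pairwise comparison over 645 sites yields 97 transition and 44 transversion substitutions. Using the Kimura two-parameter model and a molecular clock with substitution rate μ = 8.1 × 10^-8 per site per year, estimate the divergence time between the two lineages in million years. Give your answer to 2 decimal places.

1.65

P = 97/645 ≈ 0.150388 and Q = 44/645 ≈ 0.068217.
Under the Kimura two-parameter model, d = −½ ln(1 − 2P − Q) − ¼ ln(1 − 2Q).
1 − 2P − Q = 0.631007, giving −½ ln(0.631007) = 0.230219.
1 − 2Q = 0.863566, giving −¼ ln(0.863566) = 0.036671.
d = 0.230219 + 0.036671 = 0.266890.
Under a molecular clock d = 2μt, so t = d/(2μ) = 0.266890 / (2 × 8.1 × 10^-8) = 1.65 million years.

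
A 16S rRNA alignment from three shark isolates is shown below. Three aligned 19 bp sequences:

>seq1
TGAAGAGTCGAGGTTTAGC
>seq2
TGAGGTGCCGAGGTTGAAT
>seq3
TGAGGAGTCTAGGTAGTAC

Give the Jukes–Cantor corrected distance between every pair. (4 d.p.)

seq1–seq2: 6/19 sites differ → p ≈ 0.315789, d = −0.75 ln(1 − 0.421052) = 0.409907 ≈ 0.4099.
seq1–seq3: 6/19 sites differ → p ≈ 0.315789, d = −0.75 ln(1 − 0.421052) = 0.409907 ≈ 0.4099.
seq2–seq3: 6/19 sites differ → p ≈ 0.315789, d = −0.75 ln(1 − 0.421052) = 0.409907 ≈ 0.4099.

d(seq1,seq2) = 0.4099, d(seq1,seq3) = 0.4099, d(seq2,seq3) = 0.4099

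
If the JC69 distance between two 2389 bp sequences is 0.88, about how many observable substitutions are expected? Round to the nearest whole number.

1238

Invert JC69: p = (3/4)(1 − e^(−4d/3)) = 0.75 × (1 − e^(-1.173333)) = 0.75 × (1 − 0.309334) = 0.518000.
Expected differing sites = pL ≈ 0.518000 × 2389 = 1237.502 ≈ 1238.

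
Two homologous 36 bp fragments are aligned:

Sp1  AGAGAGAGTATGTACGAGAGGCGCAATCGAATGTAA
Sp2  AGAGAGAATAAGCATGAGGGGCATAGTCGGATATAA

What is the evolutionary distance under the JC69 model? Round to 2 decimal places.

The sequences differ at 10 of 36 sites (8, 11, 13, 15, 19, 23, 24, 26, 30, 33), so p = 10/36 ≈ 0.277778.
d = −(3/4) ln(1 − 4p/3) = −0.75 ln(1 − 0.370371) = −0.75 ln(0.629629)
  = −0.75 × (-0.462625) = 0.346969 substitutions/site.

0.35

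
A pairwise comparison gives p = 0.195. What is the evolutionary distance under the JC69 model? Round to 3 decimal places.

d = −(3/4) ln(1 − 4p/3) = −0.75 ln(1 − 0.26) = −0.75 ln(0.74)
  = −0.75 × (-0.301105) = 0.225829 substitutions/site.

0.226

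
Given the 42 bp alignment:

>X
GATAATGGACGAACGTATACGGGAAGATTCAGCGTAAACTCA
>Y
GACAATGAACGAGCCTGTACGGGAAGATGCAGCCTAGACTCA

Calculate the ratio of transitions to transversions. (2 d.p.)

Transitions are A↔G and C↔T; transversions are all other mismatches.
Transitions: 5. Transversions: 3.
R = 5/3 = 1.666666… ≈ 1.67 (to 2 d.p.).

1.67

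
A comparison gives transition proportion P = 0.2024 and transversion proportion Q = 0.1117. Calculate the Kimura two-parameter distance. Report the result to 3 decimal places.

Under the Kimura two-parameter model, d = −½ ln(1 − 2P − Q) − ¼ ln(1 − 2Q).
1 − 2P − Q = 0.4835, giving −½ ln(0.4835) = 0.363352.
1 − 2Q = 0.7766, giving −¼ ln(0.7766) = 0.063207.
d = 0.363352 + 0.063207 = 0.426559.

0.427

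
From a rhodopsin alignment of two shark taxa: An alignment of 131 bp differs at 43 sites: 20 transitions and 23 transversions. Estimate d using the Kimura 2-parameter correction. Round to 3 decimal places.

0.436

P = 20/131 ≈ 0.152672 and Q = 23/131 ≈ 0.175573.
Under the Kimura two-parameter model, d = −½ ln(1 − 2P − Q) − ¼ ln(1 − 2Q).
1 − 2P − Q = 0.519083, giving −½ ln(0.519083) = 0.327846.
1 − 2Q = 0.648854, giving −¼ ln(0.648854) = 0.108137.
d = 0.327846 + 0.108137 = 0.435983.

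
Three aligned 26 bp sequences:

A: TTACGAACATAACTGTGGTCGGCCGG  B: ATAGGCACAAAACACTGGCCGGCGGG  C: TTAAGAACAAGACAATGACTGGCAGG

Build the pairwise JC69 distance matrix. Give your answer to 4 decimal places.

A–B: 8/26 sites differ → p ≈ 0.307692, d = −0.75 ln(1 − 0.410256) = 0.396050 ≈ 0.3961.
A–C: 9/26 sites differ → p ≈ 0.346154, d = −0.75 ln(1 − 0.461539) = 0.464280 ≈ 0.4643.
B–C: 8/26 sites differ → p ≈ 0.307692, d = −0.75 ln(1 − 0.410256) = 0.396050 ≈ 0.3961.

d(A,B) = 0.3961, d(A,C) = 0.4643, d(B,C) = 0.3961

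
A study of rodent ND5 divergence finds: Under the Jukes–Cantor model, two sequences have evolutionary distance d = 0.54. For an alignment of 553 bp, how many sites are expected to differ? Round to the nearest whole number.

Invert JC69: p = (3/4)(1 − e^(−4d/3)) = 0.75 × (1 − e^(-0.72)) = 0.75 × (1 − 0.486752) = 0.384936.
Expected differing sites = pL ≈ 0.384936 × 553 = 212.869608 ≈ 213.

213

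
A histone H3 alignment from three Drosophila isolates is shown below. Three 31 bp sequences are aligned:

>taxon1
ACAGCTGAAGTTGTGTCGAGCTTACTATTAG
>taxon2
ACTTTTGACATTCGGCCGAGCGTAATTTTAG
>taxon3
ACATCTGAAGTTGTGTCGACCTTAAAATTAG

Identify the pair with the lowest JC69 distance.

taxon1 and taxon3

taxon1–taxon2: 11/31 differ, p = 0.355, d = 0.481.
taxon1–taxon3: 4/31 differ, p = 0.129, d = 0.142.
taxon2–taxon3: 11/31 differ, p = 0.355, d = 0.481.
The smallest distance is between taxon1 and taxon3.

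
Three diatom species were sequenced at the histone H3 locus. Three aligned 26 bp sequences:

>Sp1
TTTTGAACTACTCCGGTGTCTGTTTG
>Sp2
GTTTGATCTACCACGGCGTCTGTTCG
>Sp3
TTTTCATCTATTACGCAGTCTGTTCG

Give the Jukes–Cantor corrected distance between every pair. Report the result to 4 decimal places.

Sp1–Sp2: 6/26 sites differ → p ≈ 0.230769, d = −0.75 ln(1 − 0.307692) = 0.275793 ≈ 0.2758.
Sp1–Sp3: 7/26 sites differ → p ≈ 0.269231, d = −0.75 ln(1 − 0.358975) = 0.333515 ≈ 0.3335.
Sp2–Sp3: 6/26 sites differ → p ≈ 0.230769, d = −0.75 ln(1 − 0.307692) = 0.275793 ≈ 0.2758.

d(Sp1,Sp2) = 0.2758, d(Sp1,Sp3) = 0.3335, d(Sp2,Sp3) = 0.2758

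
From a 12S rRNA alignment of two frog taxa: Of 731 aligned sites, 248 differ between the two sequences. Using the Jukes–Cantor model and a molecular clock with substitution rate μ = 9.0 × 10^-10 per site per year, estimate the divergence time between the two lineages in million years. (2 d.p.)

250.88

p = 248/731 ≈ 0.339261.
d = −(3/4) ln(1 − 4p/3) = −0.75 ln(1 − 0.452348) = −0.75 ln(0.547652)
  = −0.75 × (-0.602115) = 0.451586 substitutions/site.
Under a molecular clock d = 2μt, so t = d/(2μ) = 0.451586 / (2 × 9.0 × 10^-10) = 250.88 million years.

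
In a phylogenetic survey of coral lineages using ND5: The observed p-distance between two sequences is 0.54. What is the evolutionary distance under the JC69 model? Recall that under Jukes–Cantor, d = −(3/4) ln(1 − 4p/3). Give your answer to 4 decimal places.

d = −(3/4) ln(1 − 4p/3) = −0.75 ln(1 − 0.72) = −0.75 ln(0.28)
  = −0.75 × (-1.272966) = 0.954725 substitutions/site.

0.9547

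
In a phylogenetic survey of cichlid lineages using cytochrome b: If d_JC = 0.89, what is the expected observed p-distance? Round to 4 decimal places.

0.5211

p = (3/4)(1 − e^(−4d/3)) = 0.75 × (1 − e^(-1.186667)) = 0.75 × (1 − 0.305237) = 0.521072.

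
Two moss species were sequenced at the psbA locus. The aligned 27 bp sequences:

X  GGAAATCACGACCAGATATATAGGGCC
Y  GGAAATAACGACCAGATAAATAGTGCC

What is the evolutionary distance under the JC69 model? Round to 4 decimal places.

The sequences differ at 3 of 27 sites (7, 19, 24), so p = 3/27 ≈ 0.111111.
d = −(3/4) ln(1 − 4p/3) = −0.75 ln(1 − 0.148148) = −0.75 ln(0.851852)
  = −0.75 × (-0.160342) = 0.120257 substitutions/site.

0.1203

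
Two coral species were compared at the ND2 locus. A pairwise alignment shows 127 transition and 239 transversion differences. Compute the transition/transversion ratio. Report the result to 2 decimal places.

0.53

R = 127/239 = 0.531380… ≈ 0.53 (to 2 d.p.).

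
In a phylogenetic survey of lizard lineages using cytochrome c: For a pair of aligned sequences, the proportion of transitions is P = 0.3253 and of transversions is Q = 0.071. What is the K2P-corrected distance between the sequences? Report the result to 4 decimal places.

0.6776

Under the Kimura two-parameter model, d = −½ ln(1 − 2P − Q) − ¼ ln(1 − 2Q).
1 − 2P − Q = 0.2784, giving −½ ln(0.2784) = 0.639348.
1 − 2Q = 0.858, giving −¼ ln(0.858) = 0.038288.
d = 0.639348 + 0.038288 = 0.677636.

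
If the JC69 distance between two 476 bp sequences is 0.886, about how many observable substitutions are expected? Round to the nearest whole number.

247

Invert JC69: p = (3/4)(1 − e^(−4d/3)) = 0.75 × (1 − e^(-1.181333)) = 0.75 × (1 − 0.306869) = 0.519848.
Expected differing sites = pL ≈ 0.519848 × 476 = 247.447648 ≈ 247.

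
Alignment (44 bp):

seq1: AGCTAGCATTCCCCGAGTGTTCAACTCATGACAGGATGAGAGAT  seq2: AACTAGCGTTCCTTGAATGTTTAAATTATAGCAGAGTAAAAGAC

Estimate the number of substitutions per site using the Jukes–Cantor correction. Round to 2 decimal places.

0.45

The sequences differ at 15 of 44 sites, so p = 15/44 ≈ 0.340909.
d = −(3/4) ln(1 − 4p/3) = −0.75 ln(1 − 0.454545) = −0.75 ln(0.545455)
  = −0.75 × (-0.606135) = 0.454601 substitutions/site.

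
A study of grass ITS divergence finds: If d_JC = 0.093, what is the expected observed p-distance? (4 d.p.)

p = (3/4)(1 − e^(−4d/3)) = 0.75 × (1 − e^(-0.124)) = 0.75 × (1 − 0.883380) = 0.087465.

0.0875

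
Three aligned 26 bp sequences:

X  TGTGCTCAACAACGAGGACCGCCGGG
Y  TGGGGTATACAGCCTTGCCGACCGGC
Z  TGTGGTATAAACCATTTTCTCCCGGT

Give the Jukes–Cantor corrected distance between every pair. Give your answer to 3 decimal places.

X–Y: 12/26 sites differ → p ≈ 0.461538, d = −0.75 ln(1 − 0.615384) = 0.716632 ≈ 0.717.
X–Z: 13/26 sites differ → p = 0.5, d = −0.75 ln(1 − 0.666667) = 0.823960 ≈ 0.824.
Y–Z: 9/26 sites differ → p ≈ 0.346154, d = −0.75 ln(1 − 0.461539) = 0.464280 ≈ 0.464.

d(X,Y) = 0.717, d(X,Z) = 0.824, d(Y,Z) = 0.464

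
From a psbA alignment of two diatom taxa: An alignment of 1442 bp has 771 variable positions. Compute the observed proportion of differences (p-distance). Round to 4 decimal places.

p = 771/1442 = 0.534674… ≈ 0.5347 (to 4 d.p.).

0.5347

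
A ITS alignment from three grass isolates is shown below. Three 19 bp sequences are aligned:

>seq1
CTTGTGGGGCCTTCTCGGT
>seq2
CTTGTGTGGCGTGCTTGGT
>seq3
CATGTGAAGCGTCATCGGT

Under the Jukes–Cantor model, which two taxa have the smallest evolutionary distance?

seq1–seq2: 4/19 differ, p = 0.211, d = 0.247.
seq1–seq3: 6/19 differ, p = 0.316, d = 0.410.
seq2–seq3: 6/19 differ, p = 0.316, d = 0.410.
The smallest distance is between seq1 and seq2.

seq1 and seq2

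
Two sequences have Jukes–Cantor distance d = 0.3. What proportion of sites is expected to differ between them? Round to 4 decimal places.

p = (3/4)(1 − e^(−4d/3)) = 0.75 × (1 − e^(-0.4)) = 0.75 × (1 − 0.670320) = 0.247260.

0.2473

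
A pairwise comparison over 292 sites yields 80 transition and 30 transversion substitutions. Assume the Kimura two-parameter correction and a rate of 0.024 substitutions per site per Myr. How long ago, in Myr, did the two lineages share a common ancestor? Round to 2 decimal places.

12.15

P = 80/292 ≈ 0.273973 and Q = 30/292 ≈ 0.10274.
Under the Kimura two-parameter model, d = −½ ln(1 − 2P − Q) − ¼ ln(1 − 2Q).
1 − 2P − Q = 0.349314, giving −½ ln(0.349314) = 0.525892.
1 − 2Q = 0.79452, giving −¼ ln(0.79452) = 0.057504.
d = 0.525892 + 0.057504 = 0.583396.
Under a molecular clock d = 2μt, so t = d/(2μ) = 0.583396 / (2 × 0.024) = 12.15 Myr.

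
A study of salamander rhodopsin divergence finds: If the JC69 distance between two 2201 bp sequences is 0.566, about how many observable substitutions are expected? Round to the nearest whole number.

875

Invert JC69: p = (3/4)(1 − e^(−4d/3)) = 0.75 × (1 − e^(-0.754667)) = 0.75 × (1 − 0.470167) = 0.397375.
Expected differing sites = pL ≈ 0.397375 × 2201 = 874.622375 ≈ 875.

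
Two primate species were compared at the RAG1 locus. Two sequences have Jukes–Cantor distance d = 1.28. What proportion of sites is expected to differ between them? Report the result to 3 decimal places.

0.614

p = (3/4)(1 − e^(−4d/3)) = 0.75 × (1 − e^(-1.706667)) = 0.75 × (1 − 0.181470) = 0.613898.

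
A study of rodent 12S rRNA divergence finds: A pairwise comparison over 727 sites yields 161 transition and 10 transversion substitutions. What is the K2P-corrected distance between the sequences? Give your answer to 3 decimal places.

0.312

P = 161/727 ≈ 0.221458 and Q = 10/727 ≈ 0.013755.
Under the Kimura two-parameter model, d = −½ ln(1 − 2P − Q) − ¼ ln(1 − 2Q).
1 − 2P − Q = 0.543329, giving −½ ln(0.543329) = 0.305020.
1 − 2Q = 0.97249, giving −¼ ln(0.97249) = 0.006974.
d = 0.305020 + 0.006974 = 0.311994.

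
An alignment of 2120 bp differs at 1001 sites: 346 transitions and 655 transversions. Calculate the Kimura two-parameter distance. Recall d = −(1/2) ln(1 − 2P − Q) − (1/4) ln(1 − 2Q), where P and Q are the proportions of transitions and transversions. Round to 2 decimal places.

P = 346/2120 ≈ 0.163208 and Q = 655/2120 ≈ 0.308962.
Under the Kimura two-parameter model, d = −½ ln(1 − 2P − Q) − ¼ ln(1 − 2Q).
1 − 2P − Q = 0.364622, giving −½ ln(0.364622) = 0.504447.
1 − 2Q = 0.382076, giving −¼ ln(0.382076) = 0.240534.
d = 0.504447 + 0.240534 = 0.744981.

0.74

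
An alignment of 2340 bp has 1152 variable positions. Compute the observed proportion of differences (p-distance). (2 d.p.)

0.49

p = 1152/2340 = 0.492307… ≈ 0.49 (to 2 d.p.).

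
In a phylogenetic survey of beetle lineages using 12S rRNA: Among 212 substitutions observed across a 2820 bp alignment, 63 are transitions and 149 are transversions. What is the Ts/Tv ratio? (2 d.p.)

R = 63/149 = 0.422818… ≈ 0.42 (to 2 d.p.).

0.42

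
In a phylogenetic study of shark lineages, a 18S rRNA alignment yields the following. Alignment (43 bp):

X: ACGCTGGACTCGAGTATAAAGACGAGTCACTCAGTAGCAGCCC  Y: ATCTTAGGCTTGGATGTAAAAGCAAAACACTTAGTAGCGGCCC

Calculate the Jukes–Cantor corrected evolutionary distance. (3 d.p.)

The sequences differ at 16 of 43 sites, so p = 16/43 ≈ 0.372093.
d = −(3/4) ln(1 − 4p/3) = −0.75 ln(1 − 0.496124) = −0.75 ln(0.503876)
  = −0.75 × (-0.685425) = 0.514069 substitutions/site.

0.514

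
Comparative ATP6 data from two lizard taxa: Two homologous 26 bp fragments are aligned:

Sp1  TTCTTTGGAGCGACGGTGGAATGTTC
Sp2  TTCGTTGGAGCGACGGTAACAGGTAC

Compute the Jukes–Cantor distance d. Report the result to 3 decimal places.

The sequences differ at 6 of 26 sites (4, 18, 19, 20, 22, 25), so p = 6/26 ≈ 0.230769.
d = −(3/4) ln(1 − 4p/3) = −0.75 ln(1 − 0.307692) = −0.75 ln(0.692308)
  = −0.75 × (-0.367724) = 0.275793 substitutions/site.

0.276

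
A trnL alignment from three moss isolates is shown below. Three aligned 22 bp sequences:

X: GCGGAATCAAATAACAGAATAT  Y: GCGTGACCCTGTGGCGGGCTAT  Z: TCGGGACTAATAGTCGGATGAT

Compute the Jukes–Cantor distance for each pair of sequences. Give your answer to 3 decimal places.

X–Y: 11/22 sites differ → p = 0.5, d = −0.75 ln(1 − 0.666667) = 0.823960 ≈ 0.824.
X–Z: 11/22 sites differ → p = 0.5, d = −0.75 ln(1 − 0.666667) = 0.823960 ≈ 0.824.
Y–Z: 11/22 sites differ → p = 0.5, d = −0.75 ln(1 − 0.666667) = 0.823960 ≈ 0.824.

d(X,Y) = 0.824, d(X,Z) = 0.824, d(Y,Z) = 0.824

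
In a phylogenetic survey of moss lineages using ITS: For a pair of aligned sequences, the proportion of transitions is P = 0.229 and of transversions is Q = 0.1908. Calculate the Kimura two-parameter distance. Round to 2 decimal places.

0.64

Under the Kimura two-parameter model, d = −½ ln(1 − 2P − Q) − ¼ ln(1 − 2Q).
1 − 2P − Q = 0.3512, giving −½ ln(0.3512) = 0.523200.
1 − 2Q = 0.6184, giving −¼ ln(0.6184) = 0.120155.
d = 0.523200 + 0.120155 = 0.643355.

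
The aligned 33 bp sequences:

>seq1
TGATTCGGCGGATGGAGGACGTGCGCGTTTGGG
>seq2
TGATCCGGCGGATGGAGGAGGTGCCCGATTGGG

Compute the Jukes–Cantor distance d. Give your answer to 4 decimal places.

0.1322

The sequences differ at 4 of 33 sites (5, 20, 25, 28), so p = 4/33 ≈ 0.121212.
d = −(3/4) ln(1 − 4p/3) = −0.75 ln(1 − 0.161616) = −0.75 ln(0.838384)
  = −0.75 × (-0.176279) = 0.132209 substitutions/site.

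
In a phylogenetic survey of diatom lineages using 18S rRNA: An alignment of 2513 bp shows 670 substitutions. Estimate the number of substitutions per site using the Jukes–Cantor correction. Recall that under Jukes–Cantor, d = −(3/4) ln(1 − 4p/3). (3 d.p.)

0.329

p = 670/2513 ≈ 0.266614.
d = −(3/4) ln(1 − 4p/3) = −0.75 ln(1 − 0.355485) = −0.75 ln(0.644515)
  = −0.75 × (-0.439257) = 0.329443 substitutions/site.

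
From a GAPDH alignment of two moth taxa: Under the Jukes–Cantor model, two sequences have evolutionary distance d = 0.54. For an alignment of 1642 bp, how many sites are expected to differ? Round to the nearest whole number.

632

Invert JC69: p = (3/4)(1 − e^(−4d/3)) = 0.75 × (1 − e^(-0.72)) = 0.75 × (1 − 0.486752) = 0.384936.
Expected differing sites = pL ≈ 0.384936 × 1642 = 632.064912 ≈ 632.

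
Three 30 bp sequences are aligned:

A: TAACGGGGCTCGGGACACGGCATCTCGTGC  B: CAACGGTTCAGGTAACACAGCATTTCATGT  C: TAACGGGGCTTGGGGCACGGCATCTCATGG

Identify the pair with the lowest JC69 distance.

A and C

A–B: 11/30 differ, p = 0.367, d = 0.503.
A–C: 4/30 differ, p = 0.133, d = 0.147.
B–C: 11/30 differ, p = 0.367, d = 0.503.
The smallest distance is between A and C.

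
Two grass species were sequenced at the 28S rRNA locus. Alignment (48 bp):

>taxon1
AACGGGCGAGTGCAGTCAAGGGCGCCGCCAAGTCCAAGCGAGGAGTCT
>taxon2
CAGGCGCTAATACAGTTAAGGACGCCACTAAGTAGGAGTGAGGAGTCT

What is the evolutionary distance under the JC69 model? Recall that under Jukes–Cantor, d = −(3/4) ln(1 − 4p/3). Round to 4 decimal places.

The sequences differ at 14 of 48 sites, so p = 14/48 ≈ 0.291667.
d = −(3/4) ln(1 − 4p/3) = −0.75 ln(1 − 0.388889) = −0.75 ln(0.611111)
  = −0.75 × (-0.492477) = 0.369358 substitutions/site.

0.3694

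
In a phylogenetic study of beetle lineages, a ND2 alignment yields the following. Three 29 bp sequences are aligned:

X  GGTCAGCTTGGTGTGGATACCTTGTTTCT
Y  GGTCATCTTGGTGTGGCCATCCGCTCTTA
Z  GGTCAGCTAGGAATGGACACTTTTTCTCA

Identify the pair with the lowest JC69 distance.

X–Y: 10/29 differ, p = 0.345, d = 0.462.
X–Z: 8/29 differ, p = 0.276, d = 0.344.
Y–Z: 11/29 differ, p = 0.379, d = 0.529.
The smallest distance is between X and Z.

X and Z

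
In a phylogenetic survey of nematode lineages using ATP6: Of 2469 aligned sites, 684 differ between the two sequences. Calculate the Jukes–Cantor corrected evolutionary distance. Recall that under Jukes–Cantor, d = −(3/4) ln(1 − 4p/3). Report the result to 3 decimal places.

0.346

p = 684/2469 ≈ 0.277035.
d = −(3/4) ln(1 − 4p/3) = −0.75 ln(1 − 0.36938) = −0.75 ln(0.63062)
  = −0.75 × (-0.461052) = 0.345789 substitutions/site.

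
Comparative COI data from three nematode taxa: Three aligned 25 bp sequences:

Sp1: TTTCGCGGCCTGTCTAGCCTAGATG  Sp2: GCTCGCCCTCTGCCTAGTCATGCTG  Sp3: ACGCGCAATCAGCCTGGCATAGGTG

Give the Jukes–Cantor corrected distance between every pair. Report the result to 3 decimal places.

Sp1–Sp2: 10/25 sites differ → p = 0.4, d = −0.75 ln(1 − 0.533333) = 0.571605 ≈ 0.572.
Sp1–Sp3: 11/25 sites differ → p = 0.44, d = −0.75 ln(1 − 0.586667) = 0.662626 ≈ 0.663.
Sp2–Sp3: 11/25 sites differ → p = 0.44, d = −0.75 ln(1 − 0.586667) = 0.662626 ≈ 0.663.

d(Sp1,Sp2) = 0.572, d(Sp1,Sp3) = 0.663, d(Sp2,Sp3) = 0.663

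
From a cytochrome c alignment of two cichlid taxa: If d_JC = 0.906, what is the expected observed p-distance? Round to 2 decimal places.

p = (3/4)(1 − e^(−4d/3)) = 0.75 × (1 − e^(-1.208)) = 0.75 × (1 − 0.298794) = 0.525905.

0.53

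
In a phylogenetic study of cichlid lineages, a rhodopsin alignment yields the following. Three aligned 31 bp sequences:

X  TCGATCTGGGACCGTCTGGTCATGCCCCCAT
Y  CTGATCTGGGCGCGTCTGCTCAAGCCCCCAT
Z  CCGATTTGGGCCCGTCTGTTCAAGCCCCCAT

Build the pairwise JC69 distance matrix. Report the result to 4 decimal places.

d(X,Y) = 0.2239, d(X,Z) = 0.1816, d(Y,Z) = 0.1416

X–Y: 6/31 sites differ → p ≈ 0.193548, d = −0.75 ln(1 − 0.258064) = 0.223869 ≈ 0.2239.
X–Z: 5/31 sites differ → p ≈ 0.16129, d = −0.75 ln(1 − 0.215053) = 0.181604 ≈ 0.1816.
Y–Z: 4/31 sites differ → p ≈ 0.129032, d = −0.75 ln(1 − 0.172043) = 0.141596 ≈ 0.1416.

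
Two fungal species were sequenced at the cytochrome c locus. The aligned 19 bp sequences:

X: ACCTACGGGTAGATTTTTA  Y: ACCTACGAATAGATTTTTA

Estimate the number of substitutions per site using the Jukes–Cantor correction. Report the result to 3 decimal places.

The sequences differ at 2 of 19 sites (8, 9), so p = 2/19 ≈ 0.105263.
d = −(3/4) ln(1 − 4p/3) = −0.75 ln(1 − 0.140351) = −0.75 ln(0.859649)
  = −0.75 × (-0.151231) = 0.113423 substitutions/site.

0.113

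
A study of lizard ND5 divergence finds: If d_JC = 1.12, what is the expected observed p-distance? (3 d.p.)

0.582

p = (3/4)(1 − e^(−4d/3)) = 0.75 × (1 − e^(-1.493333)) = 0.75 × (1 − 0.224623) = 0.581533.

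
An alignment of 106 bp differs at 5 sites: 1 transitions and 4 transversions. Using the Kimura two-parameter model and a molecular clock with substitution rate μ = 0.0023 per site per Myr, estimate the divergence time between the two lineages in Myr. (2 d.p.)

10.60

P = 1/106 ≈ 0.009434 and Q = 4/106 ≈ 0.037736.
Under the Kimura two-parameter model, d = −½ ln(1 − 2P − Q) − ¼ ln(1 − 2Q).
1 − 2P − Q = 0.943396, giving −½ ln(0.943396) = 0.029135.
1 − 2Q = 0.924528, giving −¼ ln(0.924528) = 0.019618.
d = 0.029135 + 0.019618 = 0.048753.
Under a molecular clock d = 2μt, so t = d/(2μ) = 0.048753 / (2 × 0.0023) = 10.60 Myr.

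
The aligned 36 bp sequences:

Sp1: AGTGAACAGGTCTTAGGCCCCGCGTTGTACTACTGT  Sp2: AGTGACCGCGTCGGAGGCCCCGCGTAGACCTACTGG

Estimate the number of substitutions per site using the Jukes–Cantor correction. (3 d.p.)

The sequences differ at 9 of 36 sites (6, 8, 9, 13, 14, 26, 28, 29, 36), so p = 9/36 = 0.25.
d = −(3/4) ln(1 − 4p/3) = −0.75 ln(1 − 0.333333) = −0.75 ln(0.666667)
  = −0.75 × (-0.405465) = 0.304099 substitutions/site.

0.304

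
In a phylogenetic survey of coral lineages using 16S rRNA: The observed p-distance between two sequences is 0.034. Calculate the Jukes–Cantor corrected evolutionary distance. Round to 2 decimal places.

0.03

d = −(3/4) ln(1 − 4p/3) = −0.75 ln(1 − 0.045333) = −0.75 ln(0.954667)
  = −0.75 × (-0.046393) = 0.034795 substitutions/site.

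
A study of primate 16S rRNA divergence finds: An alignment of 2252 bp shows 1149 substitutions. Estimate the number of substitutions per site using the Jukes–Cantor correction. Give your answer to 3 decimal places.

p = 1149/2252 ≈ 0.510213.
d = −(3/4) ln(1 − 4p/3) = −0.75 ln(1 − 0.680284) = −0.75 ln(0.319716)
  = −0.75 × (-1.140322) = 0.855242 substitutions/site.

0.855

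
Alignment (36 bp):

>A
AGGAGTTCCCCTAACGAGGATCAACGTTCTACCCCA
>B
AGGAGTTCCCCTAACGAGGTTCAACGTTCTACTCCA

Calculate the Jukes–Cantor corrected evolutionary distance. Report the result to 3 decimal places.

The sequences differ at 2 of 36 sites (20, 33), so p = 2/36 ≈ 0.055556.
d = −(3/4) ln(1 − 4p/3) = −0.75 ln(1 − 0.074075) = −0.75 ln(0.925925)
  = −0.75 × (-0.076962) = 0.057722 substitutions/site.

0.058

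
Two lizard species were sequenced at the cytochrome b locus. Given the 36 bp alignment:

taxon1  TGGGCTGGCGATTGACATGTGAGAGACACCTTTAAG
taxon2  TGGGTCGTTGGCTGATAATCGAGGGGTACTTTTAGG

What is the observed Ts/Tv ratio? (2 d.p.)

4.00

Transitions are A↔G and C↔T; transversions are all other mismatches.
Transitions: 12. Transversions: 3.
R = 12/3 = 4.00.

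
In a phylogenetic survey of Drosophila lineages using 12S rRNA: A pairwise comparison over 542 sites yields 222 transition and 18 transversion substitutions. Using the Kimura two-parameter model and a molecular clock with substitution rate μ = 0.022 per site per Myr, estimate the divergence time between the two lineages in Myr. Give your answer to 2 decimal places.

P = 222/542 ≈ 0.409594 and Q = 18/542 ≈ 0.03321.
Under the Kimura two-parameter model, d = −½ ln(1 − 2P − Q) − ¼ ln(1 − 2Q).
1 − 2P − Q = 0.147602, giving −½ ln(0.147602) = 0.956618.
1 − 2Q = 0.93358, giving −¼ ln(0.93358) = 0.017182.
d = 0.956618 + 0.017182 = 0.973800.
Under a molecular clock d = 2μt, so t = d/(2μ) = 0.973800 / (2 × 0.022) = 22.13 Myr.

22.13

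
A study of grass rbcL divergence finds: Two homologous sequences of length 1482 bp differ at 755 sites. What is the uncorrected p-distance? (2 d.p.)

p = 755/1482 = 0.509446… ≈ 0.51 (to 2 d.p.).

0.51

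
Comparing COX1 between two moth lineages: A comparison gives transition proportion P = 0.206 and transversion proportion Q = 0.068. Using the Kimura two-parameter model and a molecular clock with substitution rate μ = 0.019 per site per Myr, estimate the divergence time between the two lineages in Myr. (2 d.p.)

Under the Kimura two-parameter model, d = −½ ln(1 − 2P − Q) − ¼ ln(1 − 2Q).
1 − 2P − Q = 0.52, giving −½ ln(0.52) = 0.326963.
1 − 2Q = 0.864, giving −¼ ln(0.864) = 0.036546.
d = 0.326963 + 0.036546 = 0.363509.
Under a molecular clock d = 2μt, so t = d/(2μ) = 0.363509 / (2 × 0.019) = 9.57 Myr.

9.57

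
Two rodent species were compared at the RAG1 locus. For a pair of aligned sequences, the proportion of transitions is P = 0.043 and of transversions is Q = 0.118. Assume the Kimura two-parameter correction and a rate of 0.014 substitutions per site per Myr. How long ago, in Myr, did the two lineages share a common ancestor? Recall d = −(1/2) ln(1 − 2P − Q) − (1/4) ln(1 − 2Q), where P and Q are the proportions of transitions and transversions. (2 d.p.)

6.48

Under the Kimura two-parameter model, d = −½ ln(1 − 2P − Q) − ¼ ln(1 − 2Q).
1 − 2P − Q = 0.796, giving −½ ln(0.796) = 0.114078.
1 − 2Q = 0.764, giving −¼ ln(0.764) = 0.067297.
d = 0.114078 + 0.067297 = 0.181375.
Under a molecular clock d = 2μt, so t = d/(2μ) = 0.181375 / (2 × 0.014) = 6.48 Myr.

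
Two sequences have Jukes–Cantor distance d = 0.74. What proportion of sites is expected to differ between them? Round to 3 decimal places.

p = (3/4)(1 − e^(−4d/3)) = 0.75 × (1 − e^(-0.986667)) = 0.75 × (1 − 0.372817) = 0.470387.

0.470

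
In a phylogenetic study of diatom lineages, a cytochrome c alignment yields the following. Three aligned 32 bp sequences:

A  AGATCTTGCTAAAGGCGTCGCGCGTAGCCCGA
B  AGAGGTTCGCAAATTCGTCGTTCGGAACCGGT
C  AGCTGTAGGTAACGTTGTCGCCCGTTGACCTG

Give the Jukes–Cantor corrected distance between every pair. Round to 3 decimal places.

A–B: 13/32 sites differ → p = 0.40625, d = −0.75 ln(1 − 0.541667) = 0.585119 ≈ 0.585.
A–C: 12/32 sites differ → p = 0.375, d = −0.75 ln(1 − 0.5) = 0.519860 ≈ 0.520.
B–C: 17/32 sites differ → p = 0.53125, d = −0.75 ln(1 − 0.708333) = 0.924107 ≈ 0.924.

d(A,B) = 0.585, d(A,C) = 0.520, d(B,C) = 0.924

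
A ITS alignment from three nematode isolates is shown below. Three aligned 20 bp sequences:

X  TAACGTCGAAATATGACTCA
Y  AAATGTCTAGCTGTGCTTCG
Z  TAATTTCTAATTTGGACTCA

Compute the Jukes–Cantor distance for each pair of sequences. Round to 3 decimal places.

X–Y: 9/20 sites differ → p = 0.45, d = −0.75 ln(1 − 0.6) = 0.687218 ≈ 0.687.
X–Z: 6/20 sites differ → p = 0.3, d = −0.75 ln(1 − 0.4) = 0.383119 ≈ 0.383.
Y–Z: 9/20 sites differ → p = 0.45, d = −0.75 ln(1 − 0.6) = 0.687218 ≈ 0.687.

d(X,Y) = 0.687, d(X,Z) = 0.383, d(Y,Z) = 0.687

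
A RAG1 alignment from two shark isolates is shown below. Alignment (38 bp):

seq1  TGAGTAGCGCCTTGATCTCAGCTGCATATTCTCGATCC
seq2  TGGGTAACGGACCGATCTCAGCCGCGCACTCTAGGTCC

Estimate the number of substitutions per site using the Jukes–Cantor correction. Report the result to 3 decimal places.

The sequences differ at 12 of 38 sites, so p = 12/38 ≈ 0.315789.
d = −(3/4) ln(1 − 4p/3) = −0.75 ln(1 − 0.421052) = −0.75 ln(0.578948)
  = −0.75 × (-0.546543) = 0.409907 substitutions/site.

0.410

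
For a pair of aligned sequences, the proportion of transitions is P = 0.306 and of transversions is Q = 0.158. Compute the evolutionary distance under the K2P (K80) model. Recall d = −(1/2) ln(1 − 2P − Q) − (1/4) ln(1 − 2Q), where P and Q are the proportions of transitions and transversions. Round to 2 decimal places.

Under the Kimura two-parameter model, d = −½ ln(1 − 2P − Q) − ¼ ln(1 − 2Q).
1 − 2P − Q = 0.23, giving −½ ln(0.23) = 0.734838.
1 − 2Q = 0.684, giving −¼ ln(0.684) = 0.094949.
d = 0.734838 + 0.094949 = 0.829787.

0.83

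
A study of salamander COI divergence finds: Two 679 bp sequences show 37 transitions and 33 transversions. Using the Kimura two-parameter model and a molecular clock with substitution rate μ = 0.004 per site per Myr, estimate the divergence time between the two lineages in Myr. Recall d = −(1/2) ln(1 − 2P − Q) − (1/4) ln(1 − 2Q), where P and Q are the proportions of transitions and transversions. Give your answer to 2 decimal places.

P = 37/679 ≈ 0.054492 and Q = 33/679 ≈ 0.048601.
Under the Kimura two-parameter model, d = −½ ln(1 − 2P − Q) − ¼ ln(1 − 2Q).
1 − 2P − Q = 0.842415, giving −½ ln(0.842415) = 0.085741.
1 − 2Q = 0.902798, giving −¼ ln(0.902798) = 0.025564.
d = 0.085741 + 0.025564 = 0.111305.
Under a molecular clock d = 2μt, so t = d/(2μ) = 0.111305 / (2 × 0.004) = 13.91 Myr.

13.91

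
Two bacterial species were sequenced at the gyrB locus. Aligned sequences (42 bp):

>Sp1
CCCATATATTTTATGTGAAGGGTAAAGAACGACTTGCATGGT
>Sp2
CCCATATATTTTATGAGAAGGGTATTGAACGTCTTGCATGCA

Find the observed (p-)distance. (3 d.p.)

0.143

The sequences differ at 6 of 42 positions (sites 16, 25, 26, 32, 41, 42).
p = 6/42 = 0.142857… ≈ 0.143 (to 3 d.p.).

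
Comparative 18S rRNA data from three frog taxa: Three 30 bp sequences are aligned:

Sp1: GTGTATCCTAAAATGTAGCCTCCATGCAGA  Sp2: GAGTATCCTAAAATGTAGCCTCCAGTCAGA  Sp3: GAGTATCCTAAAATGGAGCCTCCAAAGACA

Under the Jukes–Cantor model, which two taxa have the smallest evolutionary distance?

Sp1–Sp2: 3/30 differ, p = 0.100, d = 0.107.
Sp1–Sp3: 6/30 differ, p = 0.200, d = 0.233.
Sp2–Sp3: 5/30 differ, p = 0.167, d = 0.188.
The smallest distance is between Sp1 and Sp2.

Sp1 and Sp2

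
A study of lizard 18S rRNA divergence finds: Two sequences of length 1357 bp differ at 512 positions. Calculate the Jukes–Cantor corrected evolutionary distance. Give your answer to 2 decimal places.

p = 512/1357 ≈ 0.377303.
d = −(3/4) ln(1 − 4p/3) = −0.75 ln(1 − 0.503071) = −0.75 ln(0.496929)
  = −0.75 × (-0.699308) = 0.524481 substitutions/site.

0.52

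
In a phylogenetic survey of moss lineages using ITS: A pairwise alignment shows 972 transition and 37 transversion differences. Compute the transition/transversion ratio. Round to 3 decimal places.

R = 972/37 = 26.270270… ≈ 26.270 (to 3 d.p.).

26.270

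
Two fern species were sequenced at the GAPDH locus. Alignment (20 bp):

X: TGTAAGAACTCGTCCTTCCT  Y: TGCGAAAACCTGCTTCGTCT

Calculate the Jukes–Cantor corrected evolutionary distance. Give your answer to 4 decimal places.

The sequences differ at 11 of 20 sites, so p = 11/20 = 0.55.
d = −(3/4) ln(1 − 4p/3) = −0.75 ln(1 − 0.733333) = −0.75 ln(0.266667)
  = −0.75 × (-1.321755) = 0.991316 substitutions/site.

0.9913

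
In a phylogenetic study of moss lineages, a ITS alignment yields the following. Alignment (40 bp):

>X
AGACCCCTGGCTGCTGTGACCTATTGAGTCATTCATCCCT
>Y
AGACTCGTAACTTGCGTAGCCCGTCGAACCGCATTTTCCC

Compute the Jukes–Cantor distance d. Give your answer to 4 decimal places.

0.9030

The sequences differ at 21 of 40 sites, so p = 21/40 = 0.525.
d = −(3/4) ln(1 − 4p/3) = −0.75 ln(1 − 0.7) = −0.75 ln(0.3)
  = −0.75 × (-1.203973) = 0.902980 substitutions/site.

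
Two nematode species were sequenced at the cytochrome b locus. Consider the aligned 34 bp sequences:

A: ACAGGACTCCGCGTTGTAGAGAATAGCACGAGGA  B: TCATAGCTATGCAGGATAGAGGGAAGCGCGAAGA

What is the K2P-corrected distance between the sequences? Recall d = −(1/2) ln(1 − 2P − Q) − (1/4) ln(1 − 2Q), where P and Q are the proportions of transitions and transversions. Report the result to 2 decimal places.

0.72

Of 34 sites, 9 differences are transitions and 6 are transversions, so P = 9/34 ≈ 0.264706 and Q = 6/34 ≈ 0.176471.
Under the Kimura two-parameter model, d = −½ ln(1 − 2P − Q) − ¼ ln(1 − 2Q).
1 − 2P − Q = 0.294117, giving −½ ln(0.294117) = 0.611889.
1 − 2Q = 0.647058, giving −¼ ln(0.647058) = 0.108830.
d = 0.611889 + 0.108830 = 0.720719.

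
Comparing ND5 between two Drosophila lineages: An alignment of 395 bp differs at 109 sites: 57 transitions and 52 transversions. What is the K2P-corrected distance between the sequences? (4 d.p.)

P = 57/395 ≈ 0.144304 and Q = 52/395 ≈ 0.131646.
Under the Kimura two-parameter model, d = −½ ln(1 − 2P − Q) − ¼ ln(1 − 2Q).
1 − 2P − Q = 0.579746, giving −½ ln(0.579746) = 0.272583.
1 − 2Q = 0.736708, giving −¼ ln(0.736708) = 0.076391.
d = 0.272583 + 0.076391 = 0.348974.

0.3490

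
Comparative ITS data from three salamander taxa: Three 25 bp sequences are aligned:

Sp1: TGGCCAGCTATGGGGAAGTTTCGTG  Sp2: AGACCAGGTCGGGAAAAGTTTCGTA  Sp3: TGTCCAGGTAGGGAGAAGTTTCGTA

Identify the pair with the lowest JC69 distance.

Sp2 and Sp3

Sp1–Sp2: 8/25 differ, p = 0.320, d = 0.417.
Sp1–Sp3: 5/25 differ, p = 0.200, d = 0.233.
Sp2–Sp3: 4/25 differ, p = 0.160, d = 0.180.
The smallest distance is between Sp2 and Sp3.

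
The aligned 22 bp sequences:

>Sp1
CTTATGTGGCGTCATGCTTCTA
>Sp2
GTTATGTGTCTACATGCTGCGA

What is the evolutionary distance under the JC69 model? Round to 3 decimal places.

The sequences differ at 6 of 22 sites (1, 9, 11, 12, 19, 21), so p = 6/22 ≈ 0.272727.
d = −(3/4) ln(1 − 4p/3) = −0.75 ln(1 − 0.363636) = −0.75 ln(0.636364)
  = −0.75 × (-0.451985) = 0.338989 substitutions/site.

0.339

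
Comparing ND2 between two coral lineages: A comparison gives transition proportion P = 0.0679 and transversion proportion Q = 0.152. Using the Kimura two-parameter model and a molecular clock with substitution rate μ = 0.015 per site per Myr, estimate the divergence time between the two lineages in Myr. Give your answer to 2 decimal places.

Under the Kimura two-parameter model, d = −½ ln(1 − 2P − Q) − ¼ ln(1 − 2Q).
1 − 2P − Q = 0.7122, giving −½ ln(0.7122) = 0.169698.
1 − 2Q = 0.696, giving −¼ ln(0.696) = 0.090601.
d = 0.169698 + 0.090601 = 0.260299.
Under a molecular clock d = 2μt, so t = d/(2μ) = 0.260299 / (2 × 0.015) = 8.68 Myr.

8.68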